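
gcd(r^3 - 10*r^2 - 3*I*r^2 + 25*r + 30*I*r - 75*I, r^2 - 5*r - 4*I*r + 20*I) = r - 5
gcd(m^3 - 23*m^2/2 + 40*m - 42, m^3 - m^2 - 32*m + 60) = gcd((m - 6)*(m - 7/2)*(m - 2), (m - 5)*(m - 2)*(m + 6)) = m - 2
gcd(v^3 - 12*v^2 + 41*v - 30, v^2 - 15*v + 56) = 1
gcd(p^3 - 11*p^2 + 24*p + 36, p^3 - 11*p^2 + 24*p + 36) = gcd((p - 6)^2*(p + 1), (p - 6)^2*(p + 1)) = p^3 - 11*p^2 + 24*p + 36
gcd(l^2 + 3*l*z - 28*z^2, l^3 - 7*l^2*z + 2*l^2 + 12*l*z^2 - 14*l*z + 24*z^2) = -l + 4*z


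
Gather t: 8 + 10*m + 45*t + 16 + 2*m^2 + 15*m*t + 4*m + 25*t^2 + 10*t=2*m^2 + 14*m + 25*t^2 + t*(15*m + 55) + 24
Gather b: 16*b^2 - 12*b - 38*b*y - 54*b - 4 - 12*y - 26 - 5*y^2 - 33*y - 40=16*b^2 + b*(-38*y - 66) - 5*y^2 - 45*y - 70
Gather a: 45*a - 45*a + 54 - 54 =0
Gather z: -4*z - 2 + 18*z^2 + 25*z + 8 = 18*z^2 + 21*z + 6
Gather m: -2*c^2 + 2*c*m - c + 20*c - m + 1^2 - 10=-2*c^2 + 19*c + m*(2*c - 1) - 9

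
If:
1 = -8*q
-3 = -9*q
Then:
No Solution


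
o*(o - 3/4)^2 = o^3 - 3*o^2/2 + 9*o/16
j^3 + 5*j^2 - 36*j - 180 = (j - 6)*(j + 5)*(j + 6)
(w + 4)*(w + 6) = w^2 + 10*w + 24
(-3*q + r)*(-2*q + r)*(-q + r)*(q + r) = -6*q^4 + 5*q^3*r + 5*q^2*r^2 - 5*q*r^3 + r^4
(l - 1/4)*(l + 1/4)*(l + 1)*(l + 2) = l^4 + 3*l^3 + 31*l^2/16 - 3*l/16 - 1/8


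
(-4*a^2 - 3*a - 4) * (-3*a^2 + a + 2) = 12*a^4 + 5*a^3 + a^2 - 10*a - 8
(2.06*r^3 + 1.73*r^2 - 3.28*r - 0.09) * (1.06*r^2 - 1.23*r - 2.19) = 2.1836*r^5 - 0.7*r^4 - 10.1161*r^3 + 0.1503*r^2 + 7.2939*r + 0.1971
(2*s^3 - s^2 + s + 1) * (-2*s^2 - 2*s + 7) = -4*s^5 - 2*s^4 + 14*s^3 - 11*s^2 + 5*s + 7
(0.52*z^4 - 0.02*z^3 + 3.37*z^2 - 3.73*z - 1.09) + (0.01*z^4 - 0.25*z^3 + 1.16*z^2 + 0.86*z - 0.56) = 0.53*z^4 - 0.27*z^3 + 4.53*z^2 - 2.87*z - 1.65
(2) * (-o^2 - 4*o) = -2*o^2 - 8*o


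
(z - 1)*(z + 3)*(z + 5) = z^3 + 7*z^2 + 7*z - 15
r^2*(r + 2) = r^3 + 2*r^2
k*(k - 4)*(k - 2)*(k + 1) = k^4 - 5*k^3 + 2*k^2 + 8*k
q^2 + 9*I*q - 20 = (q + 4*I)*(q + 5*I)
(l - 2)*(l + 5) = l^2 + 3*l - 10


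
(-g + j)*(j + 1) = -g*j - g + j^2 + j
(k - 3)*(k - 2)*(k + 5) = k^3 - 19*k + 30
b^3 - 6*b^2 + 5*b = b*(b - 5)*(b - 1)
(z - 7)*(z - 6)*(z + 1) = z^3 - 12*z^2 + 29*z + 42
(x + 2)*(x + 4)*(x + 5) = x^3 + 11*x^2 + 38*x + 40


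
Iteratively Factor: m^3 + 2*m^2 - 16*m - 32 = (m + 4)*(m^2 - 2*m - 8) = (m - 4)*(m + 4)*(m + 2)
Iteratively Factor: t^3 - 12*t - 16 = (t + 2)*(t^2 - 2*t - 8) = (t - 4)*(t + 2)*(t + 2)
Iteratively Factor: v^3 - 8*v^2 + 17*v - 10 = (v - 5)*(v^2 - 3*v + 2) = (v - 5)*(v - 1)*(v - 2)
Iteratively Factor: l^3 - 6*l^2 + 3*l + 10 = (l - 5)*(l^2 - l - 2) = (l - 5)*(l + 1)*(l - 2)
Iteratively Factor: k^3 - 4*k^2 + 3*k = (k - 3)*(k^2 - k) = (k - 3)*(k - 1)*(k)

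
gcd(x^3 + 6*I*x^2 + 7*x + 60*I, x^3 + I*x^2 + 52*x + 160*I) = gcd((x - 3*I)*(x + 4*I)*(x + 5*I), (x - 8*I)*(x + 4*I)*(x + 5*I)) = x^2 + 9*I*x - 20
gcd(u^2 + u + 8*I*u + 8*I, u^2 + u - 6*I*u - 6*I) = u + 1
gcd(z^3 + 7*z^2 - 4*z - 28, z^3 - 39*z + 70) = z^2 + 5*z - 14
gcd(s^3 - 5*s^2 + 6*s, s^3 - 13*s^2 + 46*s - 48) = s^2 - 5*s + 6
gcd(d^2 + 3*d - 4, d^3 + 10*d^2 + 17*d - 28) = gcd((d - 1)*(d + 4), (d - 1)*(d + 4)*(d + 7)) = d^2 + 3*d - 4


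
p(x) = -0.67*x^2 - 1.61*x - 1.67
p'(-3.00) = 2.41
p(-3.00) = -2.87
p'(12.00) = -17.69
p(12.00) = -117.47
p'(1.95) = -4.22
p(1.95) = -7.36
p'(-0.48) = -0.97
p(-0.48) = -1.05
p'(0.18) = -1.85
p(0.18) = -1.98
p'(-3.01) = 2.42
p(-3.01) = -2.89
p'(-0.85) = -0.47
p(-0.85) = -0.79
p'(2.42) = -4.85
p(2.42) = -9.49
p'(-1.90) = 0.94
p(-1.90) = -1.03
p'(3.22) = -5.92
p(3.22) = -13.80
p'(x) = -1.34*x - 1.61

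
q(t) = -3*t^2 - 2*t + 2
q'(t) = -6*t - 2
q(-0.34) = 2.33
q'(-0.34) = 0.04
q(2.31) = -18.63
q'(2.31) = -15.86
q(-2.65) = -13.77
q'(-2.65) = 13.90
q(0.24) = 1.35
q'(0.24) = -3.44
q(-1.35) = -0.77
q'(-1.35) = 6.10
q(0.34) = 0.97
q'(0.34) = -4.04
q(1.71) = -10.19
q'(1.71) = -12.26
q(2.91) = -29.22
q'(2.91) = -19.46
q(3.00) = -31.00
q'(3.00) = -20.00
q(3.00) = -31.00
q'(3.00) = -20.00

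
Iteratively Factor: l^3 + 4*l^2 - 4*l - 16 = (l + 2)*(l^2 + 2*l - 8) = (l - 2)*(l + 2)*(l + 4)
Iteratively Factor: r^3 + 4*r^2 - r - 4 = (r + 4)*(r^2 - 1) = (r - 1)*(r + 4)*(r + 1)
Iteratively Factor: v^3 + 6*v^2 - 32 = (v + 4)*(v^2 + 2*v - 8) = (v + 4)^2*(v - 2)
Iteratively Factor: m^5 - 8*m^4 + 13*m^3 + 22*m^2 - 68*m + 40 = (m - 1)*(m^4 - 7*m^3 + 6*m^2 + 28*m - 40) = (m - 1)*(m + 2)*(m^3 - 9*m^2 + 24*m - 20) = (m - 2)*(m - 1)*(m + 2)*(m^2 - 7*m + 10) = (m - 2)^2*(m - 1)*(m + 2)*(m - 5)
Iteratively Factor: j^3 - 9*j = (j)*(j^2 - 9) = j*(j - 3)*(j + 3)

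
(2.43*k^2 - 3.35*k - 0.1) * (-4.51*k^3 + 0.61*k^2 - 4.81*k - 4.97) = -10.9593*k^5 + 16.5908*k^4 - 13.2808*k^3 + 3.9754*k^2 + 17.1305*k + 0.497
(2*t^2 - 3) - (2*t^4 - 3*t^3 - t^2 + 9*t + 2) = -2*t^4 + 3*t^3 + 3*t^2 - 9*t - 5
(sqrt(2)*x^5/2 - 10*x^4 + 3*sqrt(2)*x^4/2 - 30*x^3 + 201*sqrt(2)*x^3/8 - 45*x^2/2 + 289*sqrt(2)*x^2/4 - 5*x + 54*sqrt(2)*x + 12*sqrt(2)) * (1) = sqrt(2)*x^5/2 - 10*x^4 + 3*sqrt(2)*x^4/2 - 30*x^3 + 201*sqrt(2)*x^3/8 - 45*x^2/2 + 289*sqrt(2)*x^2/4 - 5*x + 54*sqrt(2)*x + 12*sqrt(2)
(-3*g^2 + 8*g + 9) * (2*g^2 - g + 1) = -6*g^4 + 19*g^3 + 7*g^2 - g + 9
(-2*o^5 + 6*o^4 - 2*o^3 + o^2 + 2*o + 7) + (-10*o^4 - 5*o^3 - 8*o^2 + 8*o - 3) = -2*o^5 - 4*o^4 - 7*o^3 - 7*o^2 + 10*o + 4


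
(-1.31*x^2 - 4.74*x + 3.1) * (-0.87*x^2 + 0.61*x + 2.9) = 1.1397*x^4 + 3.3247*x^3 - 9.3874*x^2 - 11.855*x + 8.99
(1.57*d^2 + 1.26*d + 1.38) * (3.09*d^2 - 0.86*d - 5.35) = 4.8513*d^4 + 2.5432*d^3 - 5.2189*d^2 - 7.9278*d - 7.383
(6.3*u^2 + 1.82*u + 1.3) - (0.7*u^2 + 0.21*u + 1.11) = 5.6*u^2 + 1.61*u + 0.19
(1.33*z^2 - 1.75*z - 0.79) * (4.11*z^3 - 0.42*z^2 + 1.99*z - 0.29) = 5.4663*z^5 - 7.7511*z^4 + 0.134799999999999*z^3 - 3.5364*z^2 - 1.0646*z + 0.2291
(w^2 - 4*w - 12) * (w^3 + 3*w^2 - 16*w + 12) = w^5 - w^4 - 40*w^3 + 40*w^2 + 144*w - 144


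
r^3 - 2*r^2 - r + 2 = (r - 2)*(r - 1)*(r + 1)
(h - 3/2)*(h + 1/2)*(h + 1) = h^3 - 7*h/4 - 3/4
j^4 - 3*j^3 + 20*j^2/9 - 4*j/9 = j*(j - 2)*(j - 2/3)*(j - 1/3)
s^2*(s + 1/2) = s^3 + s^2/2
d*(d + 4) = d^2 + 4*d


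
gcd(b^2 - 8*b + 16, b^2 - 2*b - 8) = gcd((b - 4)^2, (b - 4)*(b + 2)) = b - 4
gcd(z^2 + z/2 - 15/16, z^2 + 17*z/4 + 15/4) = z + 5/4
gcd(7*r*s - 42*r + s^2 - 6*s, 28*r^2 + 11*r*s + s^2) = 7*r + s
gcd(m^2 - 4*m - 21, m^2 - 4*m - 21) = m^2 - 4*m - 21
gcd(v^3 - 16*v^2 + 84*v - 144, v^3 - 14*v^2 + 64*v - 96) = v^2 - 10*v + 24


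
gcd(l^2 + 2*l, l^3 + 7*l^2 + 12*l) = l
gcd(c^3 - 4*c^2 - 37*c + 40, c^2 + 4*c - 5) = c^2 + 4*c - 5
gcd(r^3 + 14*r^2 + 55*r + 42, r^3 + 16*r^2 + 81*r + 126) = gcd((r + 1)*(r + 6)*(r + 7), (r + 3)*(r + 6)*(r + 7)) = r^2 + 13*r + 42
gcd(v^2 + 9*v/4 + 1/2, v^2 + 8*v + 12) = v + 2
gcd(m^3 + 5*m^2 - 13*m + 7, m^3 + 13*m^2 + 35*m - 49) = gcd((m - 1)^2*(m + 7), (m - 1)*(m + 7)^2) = m^2 + 6*m - 7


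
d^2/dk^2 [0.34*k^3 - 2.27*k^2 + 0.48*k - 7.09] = 2.04*k - 4.54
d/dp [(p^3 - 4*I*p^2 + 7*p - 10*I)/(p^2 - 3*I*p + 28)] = (p^4 - 6*I*p^3 + 65*p^2 - 204*I*p + 226)/(p^4 - 6*I*p^3 + 47*p^2 - 168*I*p + 784)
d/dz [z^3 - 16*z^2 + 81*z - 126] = 3*z^2 - 32*z + 81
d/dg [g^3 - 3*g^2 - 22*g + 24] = 3*g^2 - 6*g - 22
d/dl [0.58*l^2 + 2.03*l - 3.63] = 1.16*l + 2.03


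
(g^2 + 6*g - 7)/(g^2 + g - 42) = (g - 1)/(g - 6)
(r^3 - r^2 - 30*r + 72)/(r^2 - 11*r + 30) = (r^3 - r^2 - 30*r + 72)/(r^2 - 11*r + 30)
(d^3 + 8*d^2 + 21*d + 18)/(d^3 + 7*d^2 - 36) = (d^2 + 5*d + 6)/(d^2 + 4*d - 12)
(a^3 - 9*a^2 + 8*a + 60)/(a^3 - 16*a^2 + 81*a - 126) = (a^2 - 3*a - 10)/(a^2 - 10*a + 21)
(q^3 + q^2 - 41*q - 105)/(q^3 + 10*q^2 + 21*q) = (q^2 - 2*q - 35)/(q*(q + 7))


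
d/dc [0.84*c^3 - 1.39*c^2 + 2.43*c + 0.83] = 2.52*c^2 - 2.78*c + 2.43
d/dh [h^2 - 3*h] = 2*h - 3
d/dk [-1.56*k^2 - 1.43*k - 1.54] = -3.12*k - 1.43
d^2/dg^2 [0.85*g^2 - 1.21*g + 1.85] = 1.70000000000000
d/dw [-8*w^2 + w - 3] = 1 - 16*w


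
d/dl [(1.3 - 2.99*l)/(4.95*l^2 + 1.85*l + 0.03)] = (14.8005*l^2 - 12.87*l - 2.4947)/(24.5025*l^4 + 18.315*l^3 + 3.7195*l^2 + 0.111*l + 0.0009)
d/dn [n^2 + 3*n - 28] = 2*n + 3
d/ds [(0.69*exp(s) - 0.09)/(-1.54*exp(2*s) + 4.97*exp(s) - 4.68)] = (1.0626*exp(2*s) - 0.2772*exp(s) - 2.7819)*exp(s)/(2.3716*exp(4*s) - 15.3076*exp(3*s) + 39.1153*exp(2*s) - 46.5192*exp(s) + 21.9024)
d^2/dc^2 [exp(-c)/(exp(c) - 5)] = ((exp(c) - 5)^2 + (exp(c) - 5)*exp(c) + 2*exp(2*c))*exp(-c)/(exp(c) - 5)^3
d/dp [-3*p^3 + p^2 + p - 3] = -9*p^2 + 2*p + 1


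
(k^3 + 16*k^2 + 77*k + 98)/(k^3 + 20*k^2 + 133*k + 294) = (k + 2)/(k + 6)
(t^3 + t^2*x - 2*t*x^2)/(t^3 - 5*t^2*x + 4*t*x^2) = (-t - 2*x)/(-t + 4*x)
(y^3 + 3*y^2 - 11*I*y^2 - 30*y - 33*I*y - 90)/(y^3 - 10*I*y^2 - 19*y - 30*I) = (y + 3)/(y + I)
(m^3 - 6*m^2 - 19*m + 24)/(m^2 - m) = m - 5 - 24/m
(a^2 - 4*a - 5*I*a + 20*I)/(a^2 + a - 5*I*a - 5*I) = (a - 4)/(a + 1)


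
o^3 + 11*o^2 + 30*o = o*(o + 5)*(o + 6)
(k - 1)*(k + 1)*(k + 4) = k^3 + 4*k^2 - k - 4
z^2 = z^2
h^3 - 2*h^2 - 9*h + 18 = (h - 3)*(h - 2)*(h + 3)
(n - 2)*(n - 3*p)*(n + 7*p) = n^3 + 4*n^2*p - 2*n^2 - 21*n*p^2 - 8*n*p + 42*p^2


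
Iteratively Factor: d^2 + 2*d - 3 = (d - 1)*(d + 3)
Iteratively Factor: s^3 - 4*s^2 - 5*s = (s + 1)*(s^2 - 5*s) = s*(s + 1)*(s - 5)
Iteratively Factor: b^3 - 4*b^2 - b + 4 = (b - 1)*(b^2 - 3*b - 4) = (b - 4)*(b - 1)*(b + 1)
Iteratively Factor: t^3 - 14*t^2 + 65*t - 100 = (t - 5)*(t^2 - 9*t + 20) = (t - 5)*(t - 4)*(t - 5)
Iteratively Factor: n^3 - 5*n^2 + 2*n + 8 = (n + 1)*(n^2 - 6*n + 8) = (n - 2)*(n + 1)*(n - 4)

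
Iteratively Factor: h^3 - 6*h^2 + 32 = (h - 4)*(h^2 - 2*h - 8) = (h - 4)^2*(h + 2)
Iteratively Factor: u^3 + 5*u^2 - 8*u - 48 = (u - 3)*(u^2 + 8*u + 16) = (u - 3)*(u + 4)*(u + 4)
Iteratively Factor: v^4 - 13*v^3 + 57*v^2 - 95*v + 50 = (v - 5)*(v^3 - 8*v^2 + 17*v - 10) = (v - 5)*(v - 1)*(v^2 - 7*v + 10) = (v - 5)*(v - 2)*(v - 1)*(v - 5)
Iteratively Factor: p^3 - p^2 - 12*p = (p + 3)*(p^2 - 4*p) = p*(p + 3)*(p - 4)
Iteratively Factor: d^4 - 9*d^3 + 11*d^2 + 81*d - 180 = (d - 3)*(d^3 - 6*d^2 - 7*d + 60) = (d - 5)*(d - 3)*(d^2 - d - 12) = (d - 5)*(d - 3)*(d + 3)*(d - 4)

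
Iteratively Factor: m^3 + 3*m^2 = (m + 3)*(m^2) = m*(m + 3)*(m)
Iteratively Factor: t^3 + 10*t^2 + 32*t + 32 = (t + 4)*(t^2 + 6*t + 8) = (t + 2)*(t + 4)*(t + 4)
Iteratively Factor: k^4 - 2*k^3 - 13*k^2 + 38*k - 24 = (k + 4)*(k^3 - 6*k^2 + 11*k - 6) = (k - 1)*(k + 4)*(k^2 - 5*k + 6) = (k - 2)*(k - 1)*(k + 4)*(k - 3)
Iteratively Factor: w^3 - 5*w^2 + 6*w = (w - 2)*(w^2 - 3*w) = w*(w - 2)*(w - 3)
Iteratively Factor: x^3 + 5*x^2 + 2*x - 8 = (x - 1)*(x^2 + 6*x + 8) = (x - 1)*(x + 2)*(x + 4)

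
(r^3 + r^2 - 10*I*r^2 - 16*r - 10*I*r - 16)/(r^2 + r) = r - 10*I - 16/r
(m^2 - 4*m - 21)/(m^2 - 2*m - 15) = (m - 7)/(m - 5)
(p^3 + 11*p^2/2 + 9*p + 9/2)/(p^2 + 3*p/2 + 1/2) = (2*p^2 + 9*p + 9)/(2*p + 1)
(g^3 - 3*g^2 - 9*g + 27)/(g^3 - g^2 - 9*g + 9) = (g - 3)/(g - 1)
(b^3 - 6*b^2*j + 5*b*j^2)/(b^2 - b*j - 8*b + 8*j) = b*(b - 5*j)/(b - 8)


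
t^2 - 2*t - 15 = (t - 5)*(t + 3)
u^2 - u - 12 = (u - 4)*(u + 3)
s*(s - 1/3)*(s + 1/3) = s^3 - s/9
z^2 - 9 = (z - 3)*(z + 3)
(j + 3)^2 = j^2 + 6*j + 9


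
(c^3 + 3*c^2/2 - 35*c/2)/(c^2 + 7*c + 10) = c*(2*c - 7)/(2*(c + 2))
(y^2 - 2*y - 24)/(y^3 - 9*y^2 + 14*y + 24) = (y + 4)/(y^2 - 3*y - 4)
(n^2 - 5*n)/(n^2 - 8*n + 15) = n/(n - 3)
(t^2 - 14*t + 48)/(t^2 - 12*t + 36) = (t - 8)/(t - 6)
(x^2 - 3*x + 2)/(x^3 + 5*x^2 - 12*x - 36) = (x^2 - 3*x + 2)/(x^3 + 5*x^2 - 12*x - 36)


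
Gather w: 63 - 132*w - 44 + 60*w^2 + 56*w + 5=60*w^2 - 76*w + 24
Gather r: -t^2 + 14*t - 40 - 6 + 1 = -t^2 + 14*t - 45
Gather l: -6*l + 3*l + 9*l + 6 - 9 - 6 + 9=6*l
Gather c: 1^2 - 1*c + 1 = 2 - c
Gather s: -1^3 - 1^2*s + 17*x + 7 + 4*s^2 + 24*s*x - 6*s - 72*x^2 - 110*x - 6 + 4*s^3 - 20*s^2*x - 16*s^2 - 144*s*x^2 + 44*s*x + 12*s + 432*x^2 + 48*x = 4*s^3 + s^2*(-20*x - 12) + s*(-144*x^2 + 68*x + 5) + 360*x^2 - 45*x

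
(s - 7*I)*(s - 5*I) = s^2 - 12*I*s - 35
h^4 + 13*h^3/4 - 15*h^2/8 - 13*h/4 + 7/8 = (h - 1)*(h - 1/4)*(h + 1)*(h + 7/2)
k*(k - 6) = k^2 - 6*k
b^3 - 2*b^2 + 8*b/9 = b*(b - 4/3)*(b - 2/3)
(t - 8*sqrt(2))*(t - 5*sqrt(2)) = t^2 - 13*sqrt(2)*t + 80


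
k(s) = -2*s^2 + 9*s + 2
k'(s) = 9 - 4*s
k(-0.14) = 0.70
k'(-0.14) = 9.56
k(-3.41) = -51.95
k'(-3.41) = 22.64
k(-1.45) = -15.26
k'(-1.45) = 14.80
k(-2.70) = -36.88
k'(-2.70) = 19.80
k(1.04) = 9.20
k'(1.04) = 4.84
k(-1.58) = -17.21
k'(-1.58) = 15.32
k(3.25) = 10.12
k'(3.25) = -4.00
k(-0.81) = -6.60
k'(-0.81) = 12.24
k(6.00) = -16.00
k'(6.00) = -15.00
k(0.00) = 2.00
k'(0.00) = 9.00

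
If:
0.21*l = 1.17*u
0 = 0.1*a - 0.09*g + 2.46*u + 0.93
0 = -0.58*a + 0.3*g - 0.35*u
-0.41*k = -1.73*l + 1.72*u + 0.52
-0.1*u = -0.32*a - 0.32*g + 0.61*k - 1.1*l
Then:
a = -3.77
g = -7.88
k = -11.18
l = -2.86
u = -0.51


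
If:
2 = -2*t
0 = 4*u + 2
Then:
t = -1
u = -1/2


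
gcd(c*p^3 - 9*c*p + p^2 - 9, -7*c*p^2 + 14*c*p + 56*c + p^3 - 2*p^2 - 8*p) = 1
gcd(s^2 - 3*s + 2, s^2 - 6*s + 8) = s - 2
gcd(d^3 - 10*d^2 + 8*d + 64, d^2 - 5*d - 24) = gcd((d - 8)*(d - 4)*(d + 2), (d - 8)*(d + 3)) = d - 8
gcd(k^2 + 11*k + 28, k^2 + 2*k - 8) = k + 4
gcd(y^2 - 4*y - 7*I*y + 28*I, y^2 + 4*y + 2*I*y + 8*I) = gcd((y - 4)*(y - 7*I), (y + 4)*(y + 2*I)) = 1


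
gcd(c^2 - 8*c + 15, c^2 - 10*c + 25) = c - 5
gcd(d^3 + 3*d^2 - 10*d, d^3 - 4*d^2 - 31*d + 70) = d^2 + 3*d - 10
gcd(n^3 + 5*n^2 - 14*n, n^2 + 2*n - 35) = n + 7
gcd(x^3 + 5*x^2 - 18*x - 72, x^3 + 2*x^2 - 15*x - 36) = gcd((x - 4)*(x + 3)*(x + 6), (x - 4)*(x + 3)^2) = x^2 - x - 12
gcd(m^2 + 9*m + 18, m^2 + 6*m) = m + 6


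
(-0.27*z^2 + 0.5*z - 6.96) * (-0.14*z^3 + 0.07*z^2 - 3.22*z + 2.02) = 0.0378*z^5 - 0.0889*z^4 + 1.8788*z^3 - 2.6426*z^2 + 23.4212*z - 14.0592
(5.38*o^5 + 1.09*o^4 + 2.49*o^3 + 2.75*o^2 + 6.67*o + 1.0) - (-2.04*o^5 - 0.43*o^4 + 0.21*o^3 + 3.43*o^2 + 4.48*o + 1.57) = 7.42*o^5 + 1.52*o^4 + 2.28*o^3 - 0.68*o^2 + 2.19*o - 0.57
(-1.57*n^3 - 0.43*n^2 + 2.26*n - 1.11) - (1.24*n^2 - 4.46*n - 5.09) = -1.57*n^3 - 1.67*n^2 + 6.72*n + 3.98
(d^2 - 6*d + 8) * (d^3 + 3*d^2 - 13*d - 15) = d^5 - 3*d^4 - 23*d^3 + 87*d^2 - 14*d - 120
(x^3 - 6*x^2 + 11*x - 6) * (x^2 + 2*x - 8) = x^5 - 4*x^4 - 9*x^3 + 64*x^2 - 100*x + 48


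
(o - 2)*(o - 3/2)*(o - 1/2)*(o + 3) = o^4 - o^3 - 29*o^2/4 + 51*o/4 - 9/2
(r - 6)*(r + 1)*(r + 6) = r^3 + r^2 - 36*r - 36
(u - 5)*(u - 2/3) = u^2 - 17*u/3 + 10/3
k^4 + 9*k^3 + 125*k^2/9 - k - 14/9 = (k - 1/3)*(k + 1/3)*(k + 2)*(k + 7)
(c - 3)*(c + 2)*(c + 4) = c^3 + 3*c^2 - 10*c - 24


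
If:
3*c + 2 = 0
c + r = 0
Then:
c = -2/3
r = 2/3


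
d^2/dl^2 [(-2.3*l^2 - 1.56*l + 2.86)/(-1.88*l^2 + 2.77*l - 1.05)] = (34.982288*l^3 - 87.891504*l^2 + 70.885776*l - 18.451688)/(6.644672*l^6 - 29.370864*l^5 + 54.408516*l^4 - 54.061813*l^3 + 30.387735*l^2 - 9.161775*l + 1.157625)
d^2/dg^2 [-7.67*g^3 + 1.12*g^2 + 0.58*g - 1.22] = 2.24 - 46.02*g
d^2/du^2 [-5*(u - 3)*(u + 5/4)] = -10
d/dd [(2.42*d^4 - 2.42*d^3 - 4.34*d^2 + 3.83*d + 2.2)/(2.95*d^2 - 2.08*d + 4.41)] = (14.278*d^5 - 22.2398*d^4 + 52.756*d^3 - 34.2879*d^2 - 51.2588*d + 21.4663)/(8.7025*d^4 - 12.272*d^3 + 30.3454*d^2 - 18.3456*d + 19.4481)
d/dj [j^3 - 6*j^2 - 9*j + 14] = 3*j^2 - 12*j - 9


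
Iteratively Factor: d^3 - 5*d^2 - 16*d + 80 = (d - 5)*(d^2 - 16) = (d - 5)*(d - 4)*(d + 4)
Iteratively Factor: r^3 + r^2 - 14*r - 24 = (r + 3)*(r^2 - 2*r - 8) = (r - 4)*(r + 3)*(r + 2)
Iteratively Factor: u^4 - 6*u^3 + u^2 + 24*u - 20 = (u - 2)*(u^3 - 4*u^2 - 7*u + 10) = (u - 2)*(u - 1)*(u^2 - 3*u - 10) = (u - 2)*(u - 1)*(u + 2)*(u - 5)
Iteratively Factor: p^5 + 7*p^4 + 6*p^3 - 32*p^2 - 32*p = (p + 4)*(p^4 + 3*p^3 - 6*p^2 - 8*p) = p*(p + 4)*(p^3 + 3*p^2 - 6*p - 8) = p*(p + 1)*(p + 4)*(p^2 + 2*p - 8) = p*(p - 2)*(p + 1)*(p + 4)*(p + 4)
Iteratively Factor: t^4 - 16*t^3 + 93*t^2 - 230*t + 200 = (t - 5)*(t^3 - 11*t^2 + 38*t - 40) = (t - 5)*(t - 4)*(t^2 - 7*t + 10) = (t - 5)^2*(t - 4)*(t - 2)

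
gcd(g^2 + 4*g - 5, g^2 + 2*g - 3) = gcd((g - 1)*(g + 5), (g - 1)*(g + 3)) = g - 1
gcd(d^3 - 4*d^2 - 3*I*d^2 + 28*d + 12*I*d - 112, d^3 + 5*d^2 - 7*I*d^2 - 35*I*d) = d - 7*I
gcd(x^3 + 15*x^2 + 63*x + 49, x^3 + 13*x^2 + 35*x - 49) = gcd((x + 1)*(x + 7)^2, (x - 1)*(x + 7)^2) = x^2 + 14*x + 49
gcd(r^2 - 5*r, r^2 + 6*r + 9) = 1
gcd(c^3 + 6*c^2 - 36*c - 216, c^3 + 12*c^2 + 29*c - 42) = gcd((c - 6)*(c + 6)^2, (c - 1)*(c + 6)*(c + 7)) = c + 6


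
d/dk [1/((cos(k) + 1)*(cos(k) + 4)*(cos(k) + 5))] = (-3*sin(k)^2 + 20*cos(k) + 32)*sin(k)/((cos(k) + 1)^2*(cos(k) + 4)^2*(cos(k) + 5)^2)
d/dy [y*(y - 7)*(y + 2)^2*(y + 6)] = 5*y^4 + 12*y^3 - 126*y^2 - 344*y - 168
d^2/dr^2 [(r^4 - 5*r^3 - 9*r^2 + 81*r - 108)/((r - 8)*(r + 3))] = 2*(r^6 - 15*r^5 + 3*r^4 + 751*r^3 + 684*r^2 - 1188*r - 20196)/(r^6 - 15*r^5 + 3*r^4 + 595*r^3 - 72*r^2 - 8640*r - 13824)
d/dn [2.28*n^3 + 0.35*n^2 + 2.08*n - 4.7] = 6.84*n^2 + 0.7*n + 2.08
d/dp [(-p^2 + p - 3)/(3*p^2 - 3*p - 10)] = 19*(2*p - 1)/(-3*p^2 + 3*p + 10)^2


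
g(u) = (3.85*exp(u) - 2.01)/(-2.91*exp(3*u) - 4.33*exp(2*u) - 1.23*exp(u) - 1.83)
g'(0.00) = -0.05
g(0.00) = -0.18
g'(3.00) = 0.01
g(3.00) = 0.00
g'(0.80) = 0.13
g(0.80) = -0.11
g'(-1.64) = -0.49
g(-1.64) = 0.56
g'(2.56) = 0.01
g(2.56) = -0.01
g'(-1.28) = -0.59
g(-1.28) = 0.37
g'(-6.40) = -0.00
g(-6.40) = 1.09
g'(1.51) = 0.07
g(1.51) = -0.04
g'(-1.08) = -0.61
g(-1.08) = 0.25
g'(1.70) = 0.05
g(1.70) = -0.03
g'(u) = (3.85*exp(u) - 2.01)*(8.73*exp(3*u) + 8.66*exp(2*u) + 1.23*exp(u))/(-2.91*exp(3*u) - 4.33*exp(2*u) - 1.23*exp(u) - 1.83)^2 + 3.85*exp(u)/(-2.91*exp(3*u) - 4.33*exp(2*u) - 1.23*exp(u) - 1.83)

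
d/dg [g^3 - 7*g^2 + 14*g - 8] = 3*g^2 - 14*g + 14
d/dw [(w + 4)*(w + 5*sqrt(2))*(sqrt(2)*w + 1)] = 3*sqrt(2)*w^2 + 8*sqrt(2)*w + 22*w + 5*sqrt(2) + 44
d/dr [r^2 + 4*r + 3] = 2*r + 4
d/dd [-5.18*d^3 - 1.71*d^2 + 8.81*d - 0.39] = -15.54*d^2 - 3.42*d + 8.81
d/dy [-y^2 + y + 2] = 1 - 2*y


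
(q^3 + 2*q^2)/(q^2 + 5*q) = q*(q + 2)/(q + 5)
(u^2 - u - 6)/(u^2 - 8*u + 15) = (u + 2)/(u - 5)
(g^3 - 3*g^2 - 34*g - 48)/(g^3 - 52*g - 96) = (g + 3)/(g + 6)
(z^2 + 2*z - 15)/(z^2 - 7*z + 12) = (z + 5)/(z - 4)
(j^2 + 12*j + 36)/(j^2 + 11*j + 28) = (j^2 + 12*j + 36)/(j^2 + 11*j + 28)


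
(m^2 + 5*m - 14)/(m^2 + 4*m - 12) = (m + 7)/(m + 6)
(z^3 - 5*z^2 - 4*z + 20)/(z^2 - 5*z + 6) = (z^2 - 3*z - 10)/(z - 3)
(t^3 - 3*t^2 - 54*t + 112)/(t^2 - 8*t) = t + 5 - 14/t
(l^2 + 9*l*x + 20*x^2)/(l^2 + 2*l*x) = (l^2 + 9*l*x + 20*x^2)/(l*(l + 2*x))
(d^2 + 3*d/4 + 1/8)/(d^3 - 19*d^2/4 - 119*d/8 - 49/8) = (4*d + 1)/(4*d^2 - 21*d - 49)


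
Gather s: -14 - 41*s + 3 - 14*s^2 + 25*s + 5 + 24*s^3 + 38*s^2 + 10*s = 24*s^3 + 24*s^2 - 6*s - 6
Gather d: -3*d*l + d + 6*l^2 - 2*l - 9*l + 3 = d*(1 - 3*l) + 6*l^2 - 11*l + 3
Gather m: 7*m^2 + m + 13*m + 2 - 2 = 7*m^2 + 14*m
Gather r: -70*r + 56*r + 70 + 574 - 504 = 140 - 14*r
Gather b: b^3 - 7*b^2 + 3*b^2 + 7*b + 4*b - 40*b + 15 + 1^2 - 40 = b^3 - 4*b^2 - 29*b - 24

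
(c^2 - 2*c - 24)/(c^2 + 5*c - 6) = (c^2 - 2*c - 24)/(c^2 + 5*c - 6)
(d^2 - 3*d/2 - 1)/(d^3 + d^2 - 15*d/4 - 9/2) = 2*(2*d + 1)/(4*d^2 + 12*d + 9)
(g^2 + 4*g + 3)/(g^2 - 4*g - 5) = (g + 3)/(g - 5)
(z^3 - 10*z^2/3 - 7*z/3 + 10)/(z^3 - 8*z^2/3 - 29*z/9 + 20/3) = 3*(z - 2)/(3*z - 4)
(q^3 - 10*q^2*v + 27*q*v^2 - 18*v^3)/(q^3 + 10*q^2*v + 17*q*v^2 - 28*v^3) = (q^2 - 9*q*v + 18*v^2)/(q^2 + 11*q*v + 28*v^2)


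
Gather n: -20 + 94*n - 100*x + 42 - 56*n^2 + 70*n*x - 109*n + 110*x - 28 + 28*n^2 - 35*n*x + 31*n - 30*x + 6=-28*n^2 + n*(35*x + 16) - 20*x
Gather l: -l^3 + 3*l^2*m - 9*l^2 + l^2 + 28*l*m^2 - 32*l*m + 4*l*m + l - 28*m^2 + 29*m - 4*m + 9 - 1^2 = -l^3 + l^2*(3*m - 8) + l*(28*m^2 - 28*m + 1) - 28*m^2 + 25*m + 8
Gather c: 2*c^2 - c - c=2*c^2 - 2*c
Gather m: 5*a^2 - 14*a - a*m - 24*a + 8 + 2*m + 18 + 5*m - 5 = 5*a^2 - 38*a + m*(7 - a) + 21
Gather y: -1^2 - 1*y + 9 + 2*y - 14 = y - 6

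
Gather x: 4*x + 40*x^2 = 40*x^2 + 4*x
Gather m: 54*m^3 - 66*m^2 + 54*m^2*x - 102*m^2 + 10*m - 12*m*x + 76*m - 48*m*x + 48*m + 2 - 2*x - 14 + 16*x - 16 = 54*m^3 + m^2*(54*x - 168) + m*(134 - 60*x) + 14*x - 28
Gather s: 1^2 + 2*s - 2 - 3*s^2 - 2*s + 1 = -3*s^2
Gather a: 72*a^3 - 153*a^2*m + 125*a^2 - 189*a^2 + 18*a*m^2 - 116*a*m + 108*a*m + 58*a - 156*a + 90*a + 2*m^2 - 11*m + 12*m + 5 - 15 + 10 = 72*a^3 + a^2*(-153*m - 64) + a*(18*m^2 - 8*m - 8) + 2*m^2 + m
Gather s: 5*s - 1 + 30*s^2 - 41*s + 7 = 30*s^2 - 36*s + 6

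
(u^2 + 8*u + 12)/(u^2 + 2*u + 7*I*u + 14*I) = (u + 6)/(u + 7*I)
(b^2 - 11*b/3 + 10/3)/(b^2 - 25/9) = 3*(b - 2)/(3*b + 5)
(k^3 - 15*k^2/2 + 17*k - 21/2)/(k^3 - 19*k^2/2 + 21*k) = (k^2 - 4*k + 3)/(k*(k - 6))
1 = 1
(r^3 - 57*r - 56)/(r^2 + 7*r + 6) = (r^2 - r - 56)/(r + 6)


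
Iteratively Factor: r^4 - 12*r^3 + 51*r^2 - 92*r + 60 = (r - 3)*(r^3 - 9*r^2 + 24*r - 20) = (r - 3)*(r - 2)*(r^2 - 7*r + 10) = (r - 5)*(r - 3)*(r - 2)*(r - 2)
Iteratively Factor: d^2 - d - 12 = (d - 4)*(d + 3)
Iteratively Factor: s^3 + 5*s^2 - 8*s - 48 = (s - 3)*(s^2 + 8*s + 16) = (s - 3)*(s + 4)*(s + 4)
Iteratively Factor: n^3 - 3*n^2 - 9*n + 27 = (n - 3)*(n^2 - 9) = (n - 3)^2*(n + 3)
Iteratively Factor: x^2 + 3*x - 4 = (x - 1)*(x + 4)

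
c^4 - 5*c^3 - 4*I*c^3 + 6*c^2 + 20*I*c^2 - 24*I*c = c*(c - 3)*(c - 2)*(c - 4*I)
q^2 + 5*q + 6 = (q + 2)*(q + 3)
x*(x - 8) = x^2 - 8*x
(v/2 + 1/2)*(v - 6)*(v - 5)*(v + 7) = v^4/2 - 3*v^3/2 - 51*v^2/2 + 163*v/2 + 105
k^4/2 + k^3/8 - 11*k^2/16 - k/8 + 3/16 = (k/2 + 1/2)*(k - 1)*(k - 1/2)*(k + 3/4)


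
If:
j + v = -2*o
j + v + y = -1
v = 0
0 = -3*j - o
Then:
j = 0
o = 0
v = 0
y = -1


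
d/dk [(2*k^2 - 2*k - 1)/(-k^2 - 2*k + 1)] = 2*(-3*k^2 + k - 2)/(k^4 + 4*k^3 + 2*k^2 - 4*k + 1)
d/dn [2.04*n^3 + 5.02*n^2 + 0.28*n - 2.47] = 6.12*n^2 + 10.04*n + 0.28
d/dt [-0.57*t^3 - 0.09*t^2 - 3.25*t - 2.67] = -1.71*t^2 - 0.18*t - 3.25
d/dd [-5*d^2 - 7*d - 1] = -10*d - 7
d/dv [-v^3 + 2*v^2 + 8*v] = -3*v^2 + 4*v + 8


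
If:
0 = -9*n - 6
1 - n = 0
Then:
No Solution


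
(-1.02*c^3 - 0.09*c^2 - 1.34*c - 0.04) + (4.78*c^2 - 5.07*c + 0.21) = -1.02*c^3 + 4.69*c^2 - 6.41*c + 0.17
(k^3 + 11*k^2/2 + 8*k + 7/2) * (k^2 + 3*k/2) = k^5 + 7*k^4 + 65*k^3/4 + 31*k^2/2 + 21*k/4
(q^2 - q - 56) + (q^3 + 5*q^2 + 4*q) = q^3 + 6*q^2 + 3*q - 56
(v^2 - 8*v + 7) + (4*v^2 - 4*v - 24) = 5*v^2 - 12*v - 17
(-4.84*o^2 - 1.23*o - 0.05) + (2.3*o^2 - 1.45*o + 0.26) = -2.54*o^2 - 2.68*o + 0.21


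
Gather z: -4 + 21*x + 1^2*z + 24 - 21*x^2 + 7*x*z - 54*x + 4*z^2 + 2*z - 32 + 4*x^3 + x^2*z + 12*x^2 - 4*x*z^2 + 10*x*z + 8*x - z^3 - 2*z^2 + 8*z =4*x^3 - 9*x^2 - 25*x - z^3 + z^2*(2 - 4*x) + z*(x^2 + 17*x + 11) - 12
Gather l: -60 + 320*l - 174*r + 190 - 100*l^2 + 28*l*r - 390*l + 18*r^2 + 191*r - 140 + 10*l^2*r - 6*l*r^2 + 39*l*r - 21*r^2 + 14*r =l^2*(10*r - 100) + l*(-6*r^2 + 67*r - 70) - 3*r^2 + 31*r - 10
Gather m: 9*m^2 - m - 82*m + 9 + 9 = 9*m^2 - 83*m + 18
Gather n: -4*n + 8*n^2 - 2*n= 8*n^2 - 6*n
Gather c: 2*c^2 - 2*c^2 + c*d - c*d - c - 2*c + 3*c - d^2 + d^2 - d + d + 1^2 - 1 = 0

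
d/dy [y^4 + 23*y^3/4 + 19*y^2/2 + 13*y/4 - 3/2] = 4*y^3 + 69*y^2/4 + 19*y + 13/4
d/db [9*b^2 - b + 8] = 18*b - 1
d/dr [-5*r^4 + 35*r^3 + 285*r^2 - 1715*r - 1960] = -20*r^3 + 105*r^2 + 570*r - 1715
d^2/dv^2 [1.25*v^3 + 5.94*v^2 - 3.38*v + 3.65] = 7.5*v + 11.88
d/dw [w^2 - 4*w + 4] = 2*w - 4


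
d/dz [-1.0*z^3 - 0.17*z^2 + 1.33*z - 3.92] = -3.0*z^2 - 0.34*z + 1.33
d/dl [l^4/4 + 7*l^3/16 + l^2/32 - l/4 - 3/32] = l^3 + 21*l^2/16 + l/16 - 1/4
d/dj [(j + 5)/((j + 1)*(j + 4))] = (-j^2 - 10*j - 21)/(j^4 + 10*j^3 + 33*j^2 + 40*j + 16)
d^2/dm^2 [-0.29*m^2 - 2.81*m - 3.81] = -0.580000000000000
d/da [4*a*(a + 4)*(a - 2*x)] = 12*a^2 - 16*a*x + 32*a - 32*x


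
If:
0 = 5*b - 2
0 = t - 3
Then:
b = 2/5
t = 3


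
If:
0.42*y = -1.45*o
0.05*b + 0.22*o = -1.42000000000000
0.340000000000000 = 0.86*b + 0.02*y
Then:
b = -0.12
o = -6.43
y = 22.19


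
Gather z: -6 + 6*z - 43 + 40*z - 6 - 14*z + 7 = 32*z - 48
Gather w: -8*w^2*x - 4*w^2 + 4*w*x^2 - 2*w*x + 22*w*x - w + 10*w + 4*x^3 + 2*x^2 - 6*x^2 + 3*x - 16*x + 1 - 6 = w^2*(-8*x - 4) + w*(4*x^2 + 20*x + 9) + 4*x^3 - 4*x^2 - 13*x - 5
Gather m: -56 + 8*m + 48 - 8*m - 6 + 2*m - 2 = 2*m - 16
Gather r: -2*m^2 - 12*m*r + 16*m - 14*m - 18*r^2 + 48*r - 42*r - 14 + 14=-2*m^2 + 2*m - 18*r^2 + r*(6 - 12*m)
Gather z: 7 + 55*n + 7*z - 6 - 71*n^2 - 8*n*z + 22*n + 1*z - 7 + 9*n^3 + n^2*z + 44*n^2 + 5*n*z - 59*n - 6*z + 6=9*n^3 - 27*n^2 + 18*n + z*(n^2 - 3*n + 2)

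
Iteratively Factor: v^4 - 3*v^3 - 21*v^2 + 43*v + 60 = (v + 4)*(v^3 - 7*v^2 + 7*v + 15) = (v - 5)*(v + 4)*(v^2 - 2*v - 3) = (v - 5)*(v + 1)*(v + 4)*(v - 3)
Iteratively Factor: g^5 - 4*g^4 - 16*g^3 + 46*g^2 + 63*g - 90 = (g - 3)*(g^4 - g^3 - 19*g^2 - 11*g + 30) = (g - 5)*(g - 3)*(g^3 + 4*g^2 + g - 6) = (g - 5)*(g - 3)*(g + 3)*(g^2 + g - 2) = (g - 5)*(g - 3)*(g + 2)*(g + 3)*(g - 1)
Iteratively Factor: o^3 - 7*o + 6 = (o + 3)*(o^2 - 3*o + 2) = (o - 2)*(o + 3)*(o - 1)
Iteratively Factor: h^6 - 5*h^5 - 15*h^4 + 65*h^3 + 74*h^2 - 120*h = (h - 1)*(h^5 - 4*h^4 - 19*h^3 + 46*h^2 + 120*h) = h*(h - 1)*(h^4 - 4*h^3 - 19*h^2 + 46*h + 120) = h*(h - 4)*(h - 1)*(h^3 - 19*h - 30) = h*(h - 4)*(h - 1)*(h + 2)*(h^2 - 2*h - 15) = h*(h - 5)*(h - 4)*(h - 1)*(h + 2)*(h + 3)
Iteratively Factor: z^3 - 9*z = (z)*(z^2 - 9) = z*(z - 3)*(z + 3)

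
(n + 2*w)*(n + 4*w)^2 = n^3 + 10*n^2*w + 32*n*w^2 + 32*w^3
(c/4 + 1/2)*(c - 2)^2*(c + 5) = c^4/4 + 3*c^3/4 - 7*c^2/2 - 3*c + 10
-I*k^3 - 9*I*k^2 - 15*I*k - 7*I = (k + 1)*(k + 7)*(-I*k - I)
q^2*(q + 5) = q^3 + 5*q^2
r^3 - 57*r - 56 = (r - 8)*(r + 1)*(r + 7)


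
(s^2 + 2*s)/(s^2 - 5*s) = (s + 2)/(s - 5)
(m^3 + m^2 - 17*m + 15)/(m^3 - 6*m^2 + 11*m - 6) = (m + 5)/(m - 2)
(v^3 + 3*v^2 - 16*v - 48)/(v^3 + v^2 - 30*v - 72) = (v - 4)/(v - 6)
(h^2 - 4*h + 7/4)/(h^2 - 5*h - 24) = (-h^2 + 4*h - 7/4)/(-h^2 + 5*h + 24)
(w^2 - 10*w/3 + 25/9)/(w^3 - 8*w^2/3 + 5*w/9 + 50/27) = 3/(3*w + 2)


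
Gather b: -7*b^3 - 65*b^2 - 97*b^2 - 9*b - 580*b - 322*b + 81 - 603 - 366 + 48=-7*b^3 - 162*b^2 - 911*b - 840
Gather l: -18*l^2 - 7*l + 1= -18*l^2 - 7*l + 1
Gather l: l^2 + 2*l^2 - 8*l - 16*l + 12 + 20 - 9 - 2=3*l^2 - 24*l + 21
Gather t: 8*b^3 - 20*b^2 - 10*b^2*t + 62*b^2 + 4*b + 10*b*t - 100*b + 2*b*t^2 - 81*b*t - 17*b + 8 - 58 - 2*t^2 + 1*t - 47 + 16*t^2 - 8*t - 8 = 8*b^3 + 42*b^2 - 113*b + t^2*(2*b + 14) + t*(-10*b^2 - 71*b - 7) - 105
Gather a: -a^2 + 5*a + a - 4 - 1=-a^2 + 6*a - 5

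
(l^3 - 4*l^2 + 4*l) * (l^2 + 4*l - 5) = l^5 - 17*l^3 + 36*l^2 - 20*l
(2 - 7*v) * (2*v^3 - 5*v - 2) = -14*v^4 + 4*v^3 + 35*v^2 + 4*v - 4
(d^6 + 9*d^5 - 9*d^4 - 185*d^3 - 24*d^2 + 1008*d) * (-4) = -4*d^6 - 36*d^5 + 36*d^4 + 740*d^3 + 96*d^2 - 4032*d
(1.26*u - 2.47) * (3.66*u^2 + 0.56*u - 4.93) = 4.6116*u^3 - 8.3346*u^2 - 7.595*u + 12.1771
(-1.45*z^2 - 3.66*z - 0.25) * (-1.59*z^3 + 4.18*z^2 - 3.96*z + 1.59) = 2.3055*z^5 - 0.241599999999998*z^4 - 9.1593*z^3 + 11.1431*z^2 - 4.8294*z - 0.3975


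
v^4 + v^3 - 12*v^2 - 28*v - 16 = (v - 4)*(v + 1)*(v + 2)^2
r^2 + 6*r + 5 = (r + 1)*(r + 5)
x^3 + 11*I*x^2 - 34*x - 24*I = (x + I)*(x + 4*I)*(x + 6*I)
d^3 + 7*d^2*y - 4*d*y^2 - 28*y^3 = (d - 2*y)*(d + 2*y)*(d + 7*y)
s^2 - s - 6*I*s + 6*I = (s - 1)*(s - 6*I)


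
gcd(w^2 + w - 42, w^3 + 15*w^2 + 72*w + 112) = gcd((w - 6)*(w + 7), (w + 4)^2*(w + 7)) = w + 7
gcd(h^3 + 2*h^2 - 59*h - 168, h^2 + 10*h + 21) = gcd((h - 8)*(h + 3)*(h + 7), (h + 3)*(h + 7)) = h^2 + 10*h + 21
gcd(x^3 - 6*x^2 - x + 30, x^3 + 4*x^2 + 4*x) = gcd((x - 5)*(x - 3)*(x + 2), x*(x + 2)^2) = x + 2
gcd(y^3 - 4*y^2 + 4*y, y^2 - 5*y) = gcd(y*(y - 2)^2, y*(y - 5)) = y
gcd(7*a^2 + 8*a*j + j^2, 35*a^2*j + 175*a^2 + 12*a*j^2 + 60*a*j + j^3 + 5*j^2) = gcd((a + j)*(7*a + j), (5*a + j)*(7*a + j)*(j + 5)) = 7*a + j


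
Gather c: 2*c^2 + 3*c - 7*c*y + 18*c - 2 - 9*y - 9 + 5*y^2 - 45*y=2*c^2 + c*(21 - 7*y) + 5*y^2 - 54*y - 11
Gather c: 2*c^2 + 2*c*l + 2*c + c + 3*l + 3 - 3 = 2*c^2 + c*(2*l + 3) + 3*l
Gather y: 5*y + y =6*y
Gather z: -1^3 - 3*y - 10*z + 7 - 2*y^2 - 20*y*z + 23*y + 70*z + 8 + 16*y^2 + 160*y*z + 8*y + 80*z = 14*y^2 + 28*y + z*(140*y + 140) + 14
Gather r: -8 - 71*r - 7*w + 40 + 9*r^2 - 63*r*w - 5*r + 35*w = 9*r^2 + r*(-63*w - 76) + 28*w + 32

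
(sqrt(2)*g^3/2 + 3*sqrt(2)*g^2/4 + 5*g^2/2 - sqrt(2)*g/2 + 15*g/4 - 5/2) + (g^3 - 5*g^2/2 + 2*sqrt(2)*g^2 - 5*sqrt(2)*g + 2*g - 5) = sqrt(2)*g^3/2 + g^3 + 11*sqrt(2)*g^2/4 - 11*sqrt(2)*g/2 + 23*g/4 - 15/2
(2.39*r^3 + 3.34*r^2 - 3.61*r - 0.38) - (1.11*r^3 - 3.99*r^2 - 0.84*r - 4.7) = 1.28*r^3 + 7.33*r^2 - 2.77*r + 4.32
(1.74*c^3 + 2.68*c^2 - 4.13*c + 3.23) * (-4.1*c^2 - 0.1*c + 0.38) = -7.134*c^5 - 11.162*c^4 + 17.3262*c^3 - 11.8116*c^2 - 1.8924*c + 1.2274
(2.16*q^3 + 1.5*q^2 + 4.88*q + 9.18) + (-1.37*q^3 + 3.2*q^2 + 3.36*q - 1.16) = 0.79*q^3 + 4.7*q^2 + 8.24*q + 8.02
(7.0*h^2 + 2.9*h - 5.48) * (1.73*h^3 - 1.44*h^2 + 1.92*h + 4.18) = 12.11*h^5 - 5.063*h^4 - 0.216400000000002*h^3 + 42.7192*h^2 + 1.6004*h - 22.9064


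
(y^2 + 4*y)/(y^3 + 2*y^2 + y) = (y + 4)/(y^2 + 2*y + 1)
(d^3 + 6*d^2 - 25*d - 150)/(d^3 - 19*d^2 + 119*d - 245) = (d^2 + 11*d + 30)/(d^2 - 14*d + 49)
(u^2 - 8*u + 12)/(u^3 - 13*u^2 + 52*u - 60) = 1/(u - 5)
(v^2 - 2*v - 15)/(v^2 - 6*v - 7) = (-v^2 + 2*v + 15)/(-v^2 + 6*v + 7)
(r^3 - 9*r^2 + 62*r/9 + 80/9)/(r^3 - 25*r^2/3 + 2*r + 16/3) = (r - 5/3)/(r - 1)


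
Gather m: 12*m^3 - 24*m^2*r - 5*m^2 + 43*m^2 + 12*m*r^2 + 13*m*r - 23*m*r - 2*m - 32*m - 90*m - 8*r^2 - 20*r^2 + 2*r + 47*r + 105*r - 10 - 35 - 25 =12*m^3 + m^2*(38 - 24*r) + m*(12*r^2 - 10*r - 124) - 28*r^2 + 154*r - 70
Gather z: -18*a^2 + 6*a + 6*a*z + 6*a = -18*a^2 + 6*a*z + 12*a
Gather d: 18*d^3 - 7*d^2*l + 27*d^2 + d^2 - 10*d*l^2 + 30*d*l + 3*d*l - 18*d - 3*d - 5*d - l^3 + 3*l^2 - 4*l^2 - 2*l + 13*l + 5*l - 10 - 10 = 18*d^3 + d^2*(28 - 7*l) + d*(-10*l^2 + 33*l - 26) - l^3 - l^2 + 16*l - 20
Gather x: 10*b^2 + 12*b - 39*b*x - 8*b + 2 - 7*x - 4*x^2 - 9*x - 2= 10*b^2 + 4*b - 4*x^2 + x*(-39*b - 16)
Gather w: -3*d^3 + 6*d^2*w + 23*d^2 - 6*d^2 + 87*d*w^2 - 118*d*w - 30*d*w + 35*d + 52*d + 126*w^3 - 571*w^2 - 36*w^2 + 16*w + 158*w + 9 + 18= -3*d^3 + 17*d^2 + 87*d + 126*w^3 + w^2*(87*d - 607) + w*(6*d^2 - 148*d + 174) + 27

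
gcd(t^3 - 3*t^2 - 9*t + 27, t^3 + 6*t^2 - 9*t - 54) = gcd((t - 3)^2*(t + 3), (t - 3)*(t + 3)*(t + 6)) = t^2 - 9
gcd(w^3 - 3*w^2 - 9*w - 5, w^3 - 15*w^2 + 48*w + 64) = w + 1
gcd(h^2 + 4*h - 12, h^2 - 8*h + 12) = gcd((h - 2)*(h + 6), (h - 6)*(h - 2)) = h - 2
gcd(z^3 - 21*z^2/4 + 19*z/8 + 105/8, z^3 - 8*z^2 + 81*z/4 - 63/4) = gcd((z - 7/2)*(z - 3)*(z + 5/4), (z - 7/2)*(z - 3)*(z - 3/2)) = z^2 - 13*z/2 + 21/2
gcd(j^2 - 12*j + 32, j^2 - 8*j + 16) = j - 4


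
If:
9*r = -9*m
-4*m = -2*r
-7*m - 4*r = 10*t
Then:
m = 0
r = 0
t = 0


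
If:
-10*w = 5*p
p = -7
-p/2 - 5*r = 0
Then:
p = -7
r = 7/10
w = 7/2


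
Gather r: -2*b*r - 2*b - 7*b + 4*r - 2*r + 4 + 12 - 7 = -9*b + r*(2 - 2*b) + 9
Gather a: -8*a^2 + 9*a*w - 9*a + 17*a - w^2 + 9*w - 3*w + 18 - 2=-8*a^2 + a*(9*w + 8) - w^2 + 6*w + 16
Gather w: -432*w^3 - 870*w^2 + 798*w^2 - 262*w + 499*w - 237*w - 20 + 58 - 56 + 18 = -432*w^3 - 72*w^2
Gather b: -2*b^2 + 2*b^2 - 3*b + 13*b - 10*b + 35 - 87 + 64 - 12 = 0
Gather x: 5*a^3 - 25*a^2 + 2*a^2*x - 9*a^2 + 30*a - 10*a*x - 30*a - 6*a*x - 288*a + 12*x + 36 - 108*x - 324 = 5*a^3 - 34*a^2 - 288*a + x*(2*a^2 - 16*a - 96) - 288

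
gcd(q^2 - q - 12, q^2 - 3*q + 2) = 1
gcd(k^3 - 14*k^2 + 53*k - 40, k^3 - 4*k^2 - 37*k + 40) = k^2 - 9*k + 8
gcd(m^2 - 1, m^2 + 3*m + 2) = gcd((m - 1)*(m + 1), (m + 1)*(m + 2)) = m + 1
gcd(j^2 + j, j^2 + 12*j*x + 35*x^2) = 1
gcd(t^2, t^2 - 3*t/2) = t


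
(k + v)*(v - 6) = k*v - 6*k + v^2 - 6*v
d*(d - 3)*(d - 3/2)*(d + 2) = d^4 - 5*d^3/2 - 9*d^2/2 + 9*d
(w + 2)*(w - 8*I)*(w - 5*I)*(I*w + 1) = I*w^4 + 14*w^3 + 2*I*w^3 + 28*w^2 - 53*I*w^2 - 40*w - 106*I*w - 80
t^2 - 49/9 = (t - 7/3)*(t + 7/3)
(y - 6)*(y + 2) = y^2 - 4*y - 12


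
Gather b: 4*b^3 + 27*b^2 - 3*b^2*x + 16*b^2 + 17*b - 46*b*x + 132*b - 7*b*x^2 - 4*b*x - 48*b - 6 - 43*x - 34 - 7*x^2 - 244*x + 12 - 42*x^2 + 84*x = 4*b^3 + b^2*(43 - 3*x) + b*(-7*x^2 - 50*x + 101) - 49*x^2 - 203*x - 28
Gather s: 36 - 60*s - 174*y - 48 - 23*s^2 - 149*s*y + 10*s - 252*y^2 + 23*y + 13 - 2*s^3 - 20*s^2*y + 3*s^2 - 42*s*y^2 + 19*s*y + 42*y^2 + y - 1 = -2*s^3 + s^2*(-20*y - 20) + s*(-42*y^2 - 130*y - 50) - 210*y^2 - 150*y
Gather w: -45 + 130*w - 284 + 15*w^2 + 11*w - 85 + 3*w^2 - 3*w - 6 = 18*w^2 + 138*w - 420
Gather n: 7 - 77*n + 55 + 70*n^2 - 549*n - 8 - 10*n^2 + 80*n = 60*n^2 - 546*n + 54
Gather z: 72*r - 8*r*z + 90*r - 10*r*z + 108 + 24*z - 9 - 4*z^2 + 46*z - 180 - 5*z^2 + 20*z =162*r - 9*z^2 + z*(90 - 18*r) - 81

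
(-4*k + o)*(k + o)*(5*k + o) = -20*k^3 - 19*k^2*o + 2*k*o^2 + o^3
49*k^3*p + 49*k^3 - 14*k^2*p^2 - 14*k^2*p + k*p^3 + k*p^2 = (-7*k + p)^2*(k*p + k)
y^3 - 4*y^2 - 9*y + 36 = (y - 4)*(y - 3)*(y + 3)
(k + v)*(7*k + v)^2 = 49*k^3 + 63*k^2*v + 15*k*v^2 + v^3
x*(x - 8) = x^2 - 8*x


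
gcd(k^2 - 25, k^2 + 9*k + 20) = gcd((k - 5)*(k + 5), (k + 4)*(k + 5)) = k + 5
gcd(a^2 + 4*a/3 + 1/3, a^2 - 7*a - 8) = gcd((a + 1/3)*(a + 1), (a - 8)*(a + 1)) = a + 1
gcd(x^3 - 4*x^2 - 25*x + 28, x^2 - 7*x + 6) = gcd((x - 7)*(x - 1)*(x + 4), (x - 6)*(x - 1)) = x - 1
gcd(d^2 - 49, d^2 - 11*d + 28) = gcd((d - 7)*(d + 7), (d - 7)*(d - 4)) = d - 7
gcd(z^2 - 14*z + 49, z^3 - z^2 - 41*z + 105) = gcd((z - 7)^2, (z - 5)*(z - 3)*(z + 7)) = 1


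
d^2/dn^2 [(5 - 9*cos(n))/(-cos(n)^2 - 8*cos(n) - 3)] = 2*(-81*(1 - cos(2*n))^2*cos(n) + 92*(1 - cos(2*n))^2 - 1494*cos(n) + 1260*cos(2*n) + 228*cos(3*n) + 18*cos(5*n) - 3276)/(16*cos(n) + cos(2*n) + 7)^3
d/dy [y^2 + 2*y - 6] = 2*y + 2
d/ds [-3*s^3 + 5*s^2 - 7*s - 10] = -9*s^2 + 10*s - 7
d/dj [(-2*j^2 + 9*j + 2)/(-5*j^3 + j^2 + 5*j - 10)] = (-10*j^4 + 90*j^3 + 11*j^2 + 36*j - 100)/(25*j^6 - 10*j^5 - 49*j^4 + 110*j^3 + 5*j^2 - 100*j + 100)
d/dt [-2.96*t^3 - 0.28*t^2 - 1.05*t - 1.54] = -8.88*t^2 - 0.56*t - 1.05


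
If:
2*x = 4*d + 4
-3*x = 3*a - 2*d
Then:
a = -2*x/3 - 2/3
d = x/2 - 1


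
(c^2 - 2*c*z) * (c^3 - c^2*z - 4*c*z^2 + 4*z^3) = c^5 - 3*c^4*z - 2*c^3*z^2 + 12*c^2*z^3 - 8*c*z^4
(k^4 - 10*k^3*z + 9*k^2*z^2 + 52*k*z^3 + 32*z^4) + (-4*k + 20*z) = k^4 - 10*k^3*z + 9*k^2*z^2 + 52*k*z^3 - 4*k + 32*z^4 + 20*z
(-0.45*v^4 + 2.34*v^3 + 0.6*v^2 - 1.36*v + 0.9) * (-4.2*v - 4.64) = 1.89*v^5 - 7.74*v^4 - 13.3776*v^3 + 2.928*v^2 + 2.5304*v - 4.176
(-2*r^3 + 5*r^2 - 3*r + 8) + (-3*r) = -2*r^3 + 5*r^2 - 6*r + 8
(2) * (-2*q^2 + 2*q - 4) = -4*q^2 + 4*q - 8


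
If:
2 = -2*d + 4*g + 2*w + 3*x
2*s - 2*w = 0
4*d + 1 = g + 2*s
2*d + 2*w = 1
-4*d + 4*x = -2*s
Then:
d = 1/14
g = 3/7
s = 3/7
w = 3/7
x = -1/7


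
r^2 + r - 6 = (r - 2)*(r + 3)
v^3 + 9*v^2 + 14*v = v*(v + 2)*(v + 7)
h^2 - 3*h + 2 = (h - 2)*(h - 1)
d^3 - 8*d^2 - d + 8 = (d - 8)*(d - 1)*(d + 1)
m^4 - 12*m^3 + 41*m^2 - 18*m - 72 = (m - 6)*(m - 4)*(m - 3)*(m + 1)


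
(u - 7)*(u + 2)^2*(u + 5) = u^4 + 2*u^3 - 39*u^2 - 148*u - 140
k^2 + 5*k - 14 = (k - 2)*(k + 7)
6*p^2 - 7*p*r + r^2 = (-6*p + r)*(-p + r)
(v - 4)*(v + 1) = v^2 - 3*v - 4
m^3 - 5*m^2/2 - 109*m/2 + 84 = (m - 8)*(m - 3/2)*(m + 7)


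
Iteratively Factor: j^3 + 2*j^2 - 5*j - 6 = (j - 2)*(j^2 + 4*j + 3) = (j - 2)*(j + 3)*(j + 1)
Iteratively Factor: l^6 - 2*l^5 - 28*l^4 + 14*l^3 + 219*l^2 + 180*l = (l + 3)*(l^5 - 5*l^4 - 13*l^3 + 53*l^2 + 60*l) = l*(l + 3)*(l^4 - 5*l^3 - 13*l^2 + 53*l + 60) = l*(l + 3)^2*(l^3 - 8*l^2 + 11*l + 20) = l*(l - 4)*(l + 3)^2*(l^2 - 4*l - 5) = l*(l - 4)*(l + 1)*(l + 3)^2*(l - 5)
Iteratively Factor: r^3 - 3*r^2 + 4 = (r - 2)*(r^2 - r - 2) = (r - 2)^2*(r + 1)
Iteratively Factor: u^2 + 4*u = (u + 4)*(u)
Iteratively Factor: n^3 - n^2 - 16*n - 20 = (n - 5)*(n^2 + 4*n + 4) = (n - 5)*(n + 2)*(n + 2)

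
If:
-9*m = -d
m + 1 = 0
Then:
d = -9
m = -1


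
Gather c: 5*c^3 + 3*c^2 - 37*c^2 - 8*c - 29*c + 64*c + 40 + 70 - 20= 5*c^3 - 34*c^2 + 27*c + 90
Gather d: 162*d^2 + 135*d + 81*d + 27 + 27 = 162*d^2 + 216*d + 54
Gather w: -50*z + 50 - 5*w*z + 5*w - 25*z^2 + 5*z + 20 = w*(5 - 5*z) - 25*z^2 - 45*z + 70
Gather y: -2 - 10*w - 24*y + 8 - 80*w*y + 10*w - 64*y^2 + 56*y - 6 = -64*y^2 + y*(32 - 80*w)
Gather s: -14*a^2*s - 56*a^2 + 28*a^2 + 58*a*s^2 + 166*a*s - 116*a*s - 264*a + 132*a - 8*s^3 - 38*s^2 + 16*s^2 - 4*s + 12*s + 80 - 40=-28*a^2 - 132*a - 8*s^3 + s^2*(58*a - 22) + s*(-14*a^2 + 50*a + 8) + 40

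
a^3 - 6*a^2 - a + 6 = (a - 6)*(a - 1)*(a + 1)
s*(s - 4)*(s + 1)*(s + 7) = s^4 + 4*s^3 - 25*s^2 - 28*s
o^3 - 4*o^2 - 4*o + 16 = (o - 4)*(o - 2)*(o + 2)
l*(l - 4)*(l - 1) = l^3 - 5*l^2 + 4*l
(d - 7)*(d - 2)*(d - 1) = d^3 - 10*d^2 + 23*d - 14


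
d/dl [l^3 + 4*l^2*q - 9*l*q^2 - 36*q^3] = 3*l^2 + 8*l*q - 9*q^2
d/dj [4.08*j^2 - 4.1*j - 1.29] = 8.16*j - 4.1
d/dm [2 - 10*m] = -10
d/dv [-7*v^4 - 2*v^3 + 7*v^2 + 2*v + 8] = -28*v^3 - 6*v^2 + 14*v + 2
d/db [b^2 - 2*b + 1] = 2*b - 2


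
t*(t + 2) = t^2 + 2*t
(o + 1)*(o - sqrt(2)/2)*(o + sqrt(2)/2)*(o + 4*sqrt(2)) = o^4 + o^3 + 4*sqrt(2)*o^3 - o^2/2 + 4*sqrt(2)*o^2 - 2*sqrt(2)*o - o/2 - 2*sqrt(2)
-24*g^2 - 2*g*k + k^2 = (-6*g + k)*(4*g + k)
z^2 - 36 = (z - 6)*(z + 6)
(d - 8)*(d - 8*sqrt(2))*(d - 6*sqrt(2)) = d^3 - 14*sqrt(2)*d^2 - 8*d^2 + 96*d + 112*sqrt(2)*d - 768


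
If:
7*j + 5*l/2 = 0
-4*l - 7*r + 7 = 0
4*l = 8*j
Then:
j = 0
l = 0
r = 1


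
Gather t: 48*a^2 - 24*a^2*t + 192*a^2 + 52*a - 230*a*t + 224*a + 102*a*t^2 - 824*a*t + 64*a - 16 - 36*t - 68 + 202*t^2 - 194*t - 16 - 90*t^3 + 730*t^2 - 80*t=240*a^2 + 340*a - 90*t^3 + t^2*(102*a + 932) + t*(-24*a^2 - 1054*a - 310) - 100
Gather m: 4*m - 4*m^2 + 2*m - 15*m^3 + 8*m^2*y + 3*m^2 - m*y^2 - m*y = -15*m^3 + m^2*(8*y - 1) + m*(-y^2 - y + 6)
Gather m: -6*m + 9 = 9 - 6*m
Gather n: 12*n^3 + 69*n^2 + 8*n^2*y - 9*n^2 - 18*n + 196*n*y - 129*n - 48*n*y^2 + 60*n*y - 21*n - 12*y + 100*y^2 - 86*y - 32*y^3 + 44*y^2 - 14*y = 12*n^3 + n^2*(8*y + 60) + n*(-48*y^2 + 256*y - 168) - 32*y^3 + 144*y^2 - 112*y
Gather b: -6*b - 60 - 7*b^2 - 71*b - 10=-7*b^2 - 77*b - 70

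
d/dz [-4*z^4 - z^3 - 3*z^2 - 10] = z*(-16*z^2 - 3*z - 6)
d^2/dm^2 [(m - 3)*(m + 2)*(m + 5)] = 6*m + 8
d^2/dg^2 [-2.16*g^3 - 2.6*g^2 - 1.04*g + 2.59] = -12.96*g - 5.2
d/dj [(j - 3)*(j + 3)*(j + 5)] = 3*j^2 + 10*j - 9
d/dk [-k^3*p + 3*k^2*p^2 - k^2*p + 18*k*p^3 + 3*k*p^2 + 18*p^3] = p*(-3*k^2 + 6*k*p - 2*k + 18*p^2 + 3*p)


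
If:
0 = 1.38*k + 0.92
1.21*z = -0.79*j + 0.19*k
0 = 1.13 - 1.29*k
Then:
No Solution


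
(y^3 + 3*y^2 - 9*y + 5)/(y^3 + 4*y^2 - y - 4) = (y^2 + 4*y - 5)/(y^2 + 5*y + 4)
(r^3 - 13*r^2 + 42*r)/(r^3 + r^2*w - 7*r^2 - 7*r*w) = (r - 6)/(r + w)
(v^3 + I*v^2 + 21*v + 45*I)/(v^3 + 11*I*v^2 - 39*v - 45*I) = (v - 5*I)/(v + 5*I)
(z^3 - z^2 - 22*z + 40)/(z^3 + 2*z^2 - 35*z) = (z^3 - z^2 - 22*z + 40)/(z*(z^2 + 2*z - 35))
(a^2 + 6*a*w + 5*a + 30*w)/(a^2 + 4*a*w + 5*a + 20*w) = (a + 6*w)/(a + 4*w)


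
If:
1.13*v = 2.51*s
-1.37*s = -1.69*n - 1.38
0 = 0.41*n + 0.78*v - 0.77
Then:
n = -0.38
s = 0.54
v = 1.19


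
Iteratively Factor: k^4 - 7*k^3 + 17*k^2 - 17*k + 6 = (k - 1)*(k^3 - 6*k^2 + 11*k - 6) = (k - 3)*(k - 1)*(k^2 - 3*k + 2) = (k - 3)*(k - 1)^2*(k - 2)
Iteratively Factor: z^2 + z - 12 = (z + 4)*(z - 3)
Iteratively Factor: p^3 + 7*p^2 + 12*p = (p)*(p^2 + 7*p + 12) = p*(p + 4)*(p + 3)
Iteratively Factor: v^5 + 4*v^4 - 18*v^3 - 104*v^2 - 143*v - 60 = (v + 1)*(v^4 + 3*v^3 - 21*v^2 - 83*v - 60) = (v - 5)*(v + 1)*(v^3 + 8*v^2 + 19*v + 12) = (v - 5)*(v + 1)*(v + 3)*(v^2 + 5*v + 4) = (v - 5)*(v + 1)*(v + 3)*(v + 4)*(v + 1)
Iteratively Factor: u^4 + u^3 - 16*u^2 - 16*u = (u - 4)*(u^3 + 5*u^2 + 4*u) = (u - 4)*(u + 1)*(u^2 + 4*u) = (u - 4)*(u + 1)*(u + 4)*(u)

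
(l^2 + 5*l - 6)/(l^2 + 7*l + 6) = (l - 1)/(l + 1)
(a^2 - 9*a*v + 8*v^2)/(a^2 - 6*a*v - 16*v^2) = (a - v)/(a + 2*v)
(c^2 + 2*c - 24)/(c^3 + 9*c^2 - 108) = (c - 4)/(c^2 + 3*c - 18)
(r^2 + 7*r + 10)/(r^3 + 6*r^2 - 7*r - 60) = (r + 2)/(r^2 + r - 12)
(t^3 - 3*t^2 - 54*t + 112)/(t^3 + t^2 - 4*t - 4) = (t^2 - t - 56)/(t^2 + 3*t + 2)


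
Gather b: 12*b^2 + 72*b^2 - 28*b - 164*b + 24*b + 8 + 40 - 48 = 84*b^2 - 168*b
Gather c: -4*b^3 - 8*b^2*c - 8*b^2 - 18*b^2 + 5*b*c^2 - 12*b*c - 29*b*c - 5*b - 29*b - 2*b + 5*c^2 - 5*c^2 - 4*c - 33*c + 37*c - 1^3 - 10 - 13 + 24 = -4*b^3 - 26*b^2 + 5*b*c^2 - 36*b + c*(-8*b^2 - 41*b)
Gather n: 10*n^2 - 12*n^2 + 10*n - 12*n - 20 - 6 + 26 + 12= -2*n^2 - 2*n + 12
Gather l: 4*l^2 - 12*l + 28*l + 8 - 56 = 4*l^2 + 16*l - 48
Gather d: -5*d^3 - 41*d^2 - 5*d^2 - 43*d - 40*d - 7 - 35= -5*d^3 - 46*d^2 - 83*d - 42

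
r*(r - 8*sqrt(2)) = r^2 - 8*sqrt(2)*r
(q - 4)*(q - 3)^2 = q^3 - 10*q^2 + 33*q - 36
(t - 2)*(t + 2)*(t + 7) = t^3 + 7*t^2 - 4*t - 28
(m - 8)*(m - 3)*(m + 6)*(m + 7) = m^4 + 2*m^3 - 77*m^2 - 150*m + 1008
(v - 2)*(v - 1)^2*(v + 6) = v^4 + 2*v^3 - 19*v^2 + 28*v - 12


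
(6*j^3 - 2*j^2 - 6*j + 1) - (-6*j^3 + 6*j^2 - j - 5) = 12*j^3 - 8*j^2 - 5*j + 6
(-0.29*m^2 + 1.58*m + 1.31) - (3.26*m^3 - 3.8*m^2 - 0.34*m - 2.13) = -3.26*m^3 + 3.51*m^2 + 1.92*m + 3.44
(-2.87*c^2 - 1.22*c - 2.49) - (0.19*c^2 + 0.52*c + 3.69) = -3.06*c^2 - 1.74*c - 6.18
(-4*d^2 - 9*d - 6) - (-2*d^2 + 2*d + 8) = -2*d^2 - 11*d - 14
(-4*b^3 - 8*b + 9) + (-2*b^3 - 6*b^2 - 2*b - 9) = -6*b^3 - 6*b^2 - 10*b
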